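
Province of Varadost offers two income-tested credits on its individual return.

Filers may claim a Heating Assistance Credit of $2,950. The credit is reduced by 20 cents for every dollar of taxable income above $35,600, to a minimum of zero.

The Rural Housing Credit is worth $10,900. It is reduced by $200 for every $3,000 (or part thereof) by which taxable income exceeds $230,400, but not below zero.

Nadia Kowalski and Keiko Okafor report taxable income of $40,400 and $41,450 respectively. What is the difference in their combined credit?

$210

Nadia ($40,400): Heating Assistance Credit: 20% of the $4,800 excess over $35,600 is $960; credit = $2,950 − $960 = $1,990. Rural Housing Credit: $40,400 is at or below the $230,400 threshold, so the full $10,900 applies. total $1,990 + $10,900 = $12,890
Keiko ($41,450): Heating Assistance Credit: 20% of the $5,850 excess over $35,600 is $1,170; credit = $2,950 − $1,170 = $1,780. Rural Housing Credit: $41,450 is at or below the $230,400 threshold, so the full $10,900 applies. total $1,780 + $10,900 = $12,680
Difference: |$12,890 − $12,680| = $210.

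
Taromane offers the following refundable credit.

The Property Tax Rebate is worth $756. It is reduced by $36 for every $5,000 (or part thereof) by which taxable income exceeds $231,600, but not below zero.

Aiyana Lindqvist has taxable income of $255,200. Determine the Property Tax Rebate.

$576

Property Tax Rebate: income exceeds $231,600 by $23,600, which is 5 full-or-partial $5,000 increments; reduction = 5 × $36 = $180, leaving $576.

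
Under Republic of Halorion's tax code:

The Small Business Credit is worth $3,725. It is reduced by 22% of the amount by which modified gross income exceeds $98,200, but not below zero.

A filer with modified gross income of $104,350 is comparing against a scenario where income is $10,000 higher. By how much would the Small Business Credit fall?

$2,200

At $104,350 — 22% of the $6,150 excess over $98,200 is $1,353; credit = $3,725 − $1,353 = $2,372.
At $114,350 — 22% of the $16,150 excess over $98,200 is $3,553; credit = $3,725 − $3,553 = $172.
Lost: $2,372 − $172 = $2,200.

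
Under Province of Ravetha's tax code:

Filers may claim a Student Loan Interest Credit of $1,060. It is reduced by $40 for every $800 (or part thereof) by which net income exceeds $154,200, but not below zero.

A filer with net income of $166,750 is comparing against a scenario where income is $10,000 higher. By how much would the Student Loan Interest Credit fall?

At $166,750 — income exceeds $154,200 by $12,550, which is 16 full-or-partial $800 increments; reduction = 16 × $40 = $640, leaving $420.
At $176,750 — income exceeds $154,200 by $22,550 → 29 increments × $40 = $1,160 ≥ base, so the credit is $0.
Lost: $420 − $0 = $420.

$420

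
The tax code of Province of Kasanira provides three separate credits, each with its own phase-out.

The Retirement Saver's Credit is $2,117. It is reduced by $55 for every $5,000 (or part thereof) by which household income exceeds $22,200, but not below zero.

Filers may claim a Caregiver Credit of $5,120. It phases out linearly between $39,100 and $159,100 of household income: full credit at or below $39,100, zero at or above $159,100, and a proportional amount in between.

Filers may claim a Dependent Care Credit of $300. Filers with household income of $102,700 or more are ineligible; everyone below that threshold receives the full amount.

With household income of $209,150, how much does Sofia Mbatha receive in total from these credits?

$27

Retirement Saver's Credit: income exceeds $22,200 by $186,950, which is 38 full-or-partial $5,000 increments; reduction = 38 × $55 = $2,090, leaving $27.
Caregiver Credit: $209,150 is at or above $159,100, so the credit is $0.
Dependent Care Credit: $209,150 meets or exceeds the $102,700 cutoff, so the credit is $0.
Total: $27 + $0 + $0 = $27.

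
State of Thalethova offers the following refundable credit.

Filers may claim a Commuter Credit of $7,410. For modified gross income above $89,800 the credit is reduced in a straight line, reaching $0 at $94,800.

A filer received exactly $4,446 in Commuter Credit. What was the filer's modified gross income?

$91,800

$4,446 is 4,446/7,410 of the full $7,410, so 2,964/7,410 of the $5,000 range has been used: income = $89,800 + $5,000 × 2,964/7,410 = $91,800.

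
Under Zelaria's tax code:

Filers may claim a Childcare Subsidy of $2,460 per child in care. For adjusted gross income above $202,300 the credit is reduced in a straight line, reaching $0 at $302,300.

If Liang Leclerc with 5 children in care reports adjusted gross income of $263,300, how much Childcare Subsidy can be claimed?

Childcare Subsidy: base = 5 × $2,460 = $12,300. $263,300 is $61,000 into a $100,000 phase-out range, leaving 39,000/100,000 of the credit: $12,300 × 39,000/100,000 = $4,797.

$4,797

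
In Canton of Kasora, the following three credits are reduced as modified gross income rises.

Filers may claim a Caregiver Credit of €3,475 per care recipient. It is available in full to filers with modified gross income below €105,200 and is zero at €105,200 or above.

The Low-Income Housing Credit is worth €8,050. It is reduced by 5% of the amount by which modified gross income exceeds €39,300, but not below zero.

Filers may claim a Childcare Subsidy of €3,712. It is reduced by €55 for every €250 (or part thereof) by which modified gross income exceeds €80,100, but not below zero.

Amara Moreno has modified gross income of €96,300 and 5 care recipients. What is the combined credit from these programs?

€22,712

Caregiver Credit: base = 5 × €3,475 = €17,375. €96,300 is below the €105,200 cutoff, so the full €17,375 applies.
Low-Income Housing Credit: 5% of the €57,000 excess over €39,300 is €2,850; credit = €8,050 − €2,850 = €5,200.
Childcare Subsidy: income exceeds €80,100 by €16,200, which is 65 full-or-partial €250 increments; reduction = 65 × €55 = €3,575, leaving €137.
Total: €17,375 + €5,200 + €137 = €22,712.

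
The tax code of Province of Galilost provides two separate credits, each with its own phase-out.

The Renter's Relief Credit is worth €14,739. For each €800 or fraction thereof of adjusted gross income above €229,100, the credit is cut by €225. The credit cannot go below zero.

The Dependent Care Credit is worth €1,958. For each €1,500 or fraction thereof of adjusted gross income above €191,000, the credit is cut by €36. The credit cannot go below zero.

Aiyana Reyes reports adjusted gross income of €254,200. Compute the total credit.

Renter's Relief Credit: income exceeds €229,100 by €25,100, which is 32 full-or-partial €800 increments; reduction = 32 × €225 = €7,200, leaving €7,539.
Dependent Care Credit: income exceeds €191,000 by €63,200, which is 43 full-or-partial €1,500 increments; reduction = 43 × €36 = €1,548, leaving €410.
Total: €7,539 + €410 = €7,949.

€7,949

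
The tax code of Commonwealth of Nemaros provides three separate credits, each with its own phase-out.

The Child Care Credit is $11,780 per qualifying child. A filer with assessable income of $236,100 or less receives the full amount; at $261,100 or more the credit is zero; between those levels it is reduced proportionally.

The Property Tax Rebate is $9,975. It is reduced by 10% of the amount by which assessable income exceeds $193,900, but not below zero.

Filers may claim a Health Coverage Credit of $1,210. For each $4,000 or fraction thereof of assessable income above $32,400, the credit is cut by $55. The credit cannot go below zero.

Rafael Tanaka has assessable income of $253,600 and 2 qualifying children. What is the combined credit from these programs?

$11,073

Child Care Credit: base = 2 × $11,780 = $23,560. $253,600 is $17,500 into a $25,000 phase-out range, leaving 7,500/25,000 of the credit: $23,560 × 7,500/25,000 = $7,068.
Property Tax Rebate: 10% of the $59,700 excess over $193,900 is $5,970; credit = $9,975 − $5,970 = $4,005.
Health Coverage Credit: income exceeds $32,400 by $221,200 → 56 increments × $55 = $3,080 ≥ base, so the credit is $0.
Total: $7,068 + $4,005 + $0 = $11,073.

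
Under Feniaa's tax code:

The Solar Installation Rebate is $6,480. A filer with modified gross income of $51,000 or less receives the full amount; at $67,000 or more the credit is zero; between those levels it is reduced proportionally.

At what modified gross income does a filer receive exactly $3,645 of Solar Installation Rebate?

$58,000

$3,645 is 3,645/6,480 of the full $6,480, so 2,835/6,480 of the $16,000 range has been used: income = $51,000 + $16,000 × 2,835/6,480 = $58,000.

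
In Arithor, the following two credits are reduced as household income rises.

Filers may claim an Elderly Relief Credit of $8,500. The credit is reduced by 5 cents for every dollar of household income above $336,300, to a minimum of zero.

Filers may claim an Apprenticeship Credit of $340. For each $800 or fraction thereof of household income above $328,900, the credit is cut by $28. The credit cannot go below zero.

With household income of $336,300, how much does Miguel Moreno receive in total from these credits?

Elderly Relief Credit: $336,300 is at or below the $336,300 threshold, so the full $8,500 applies.
Apprenticeship Credit: income exceeds $328,900 by $7,400, which is 10 full-or-partial $800 increments; reduction = 10 × $28 = $280, leaving $60.
Total: $8,500 + $60 = $8,560.

$8,560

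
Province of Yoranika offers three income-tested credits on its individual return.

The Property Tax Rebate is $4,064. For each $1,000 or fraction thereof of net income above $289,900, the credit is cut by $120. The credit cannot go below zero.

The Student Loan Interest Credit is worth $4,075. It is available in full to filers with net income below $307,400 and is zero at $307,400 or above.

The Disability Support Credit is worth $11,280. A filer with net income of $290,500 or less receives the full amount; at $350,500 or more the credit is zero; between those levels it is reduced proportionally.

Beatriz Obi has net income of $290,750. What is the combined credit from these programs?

Property Tax Rebate: income exceeds $289,900 by $850, which is 1 full-or-partial $1,000 increment; reduction = 1 × $120 = $120, leaving $3,944.
Student Loan Interest Credit: $290,750 is below the $307,400 cutoff, so the full $4,075 applies.
Disability Support Credit: $290,750 is $250 into a $60,000 phase-out range, leaving 59,750/60,000 of the credit: $11,280 × 59,750/60,000 = $11,233.
Total: $3,944 + $4,075 + $11,233 = $19,252.

$19,252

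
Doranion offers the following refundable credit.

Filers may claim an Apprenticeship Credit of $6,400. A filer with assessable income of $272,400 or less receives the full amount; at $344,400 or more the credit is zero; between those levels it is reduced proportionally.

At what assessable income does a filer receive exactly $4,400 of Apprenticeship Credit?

$294,900

$4,400 is 4,400/6,400 of the full $6,400, so 2,000/6,400 of the $72,000 range has been used: income = $272,400 + $72,000 × 2,000/6,400 = $294,900.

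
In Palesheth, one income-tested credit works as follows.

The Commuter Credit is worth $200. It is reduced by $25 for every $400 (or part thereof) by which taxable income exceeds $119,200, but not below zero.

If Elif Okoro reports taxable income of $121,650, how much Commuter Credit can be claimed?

Commuter Credit: income exceeds $119,200 by $2,450, which is 7 full-or-partial $400 increments; reduction = 7 × $25 = $175, leaving $25.

$25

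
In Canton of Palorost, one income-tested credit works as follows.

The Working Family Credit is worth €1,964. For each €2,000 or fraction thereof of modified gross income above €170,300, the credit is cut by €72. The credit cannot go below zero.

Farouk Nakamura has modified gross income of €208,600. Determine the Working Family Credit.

€524

Working Family Credit: income exceeds €170,300 by €38,300, which is 20 full-or-partial €2,000 increments; reduction = 20 × €72 = €1,440, leaving €524.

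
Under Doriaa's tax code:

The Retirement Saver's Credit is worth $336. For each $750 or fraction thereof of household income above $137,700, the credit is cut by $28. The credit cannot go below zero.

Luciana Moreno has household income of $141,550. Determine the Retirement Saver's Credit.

$168

Retirement Saver's Credit: income exceeds $137,700 by $3,850, which is 6 full-or-partial $750 increments; reduction = 6 × $28 = $168, leaving $168.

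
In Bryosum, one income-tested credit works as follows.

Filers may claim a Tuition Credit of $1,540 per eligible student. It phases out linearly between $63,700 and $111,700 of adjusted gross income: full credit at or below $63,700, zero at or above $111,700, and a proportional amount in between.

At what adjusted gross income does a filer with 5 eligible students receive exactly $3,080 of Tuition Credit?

Full credit = 5 × $1,540 = $7,700.
$3,080 is 3,080/7,700 of the full $7,700, so 4,620/7,700 of the $48,000 range has been used: income = $63,700 + $48,000 × 4,620/7,700 = $92,500.

$92,500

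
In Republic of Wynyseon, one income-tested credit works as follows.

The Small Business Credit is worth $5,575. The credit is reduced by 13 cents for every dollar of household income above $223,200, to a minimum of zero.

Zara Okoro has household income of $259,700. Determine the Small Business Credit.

$830

Small Business Credit: 13% of the $36,500 excess over $223,200 is $4,745; credit = $5,575 − $4,745 = $830.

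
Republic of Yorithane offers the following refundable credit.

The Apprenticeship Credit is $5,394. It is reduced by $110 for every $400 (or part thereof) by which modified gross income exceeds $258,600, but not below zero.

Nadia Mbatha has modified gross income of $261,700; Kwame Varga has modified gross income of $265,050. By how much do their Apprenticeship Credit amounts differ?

Nadia ($261,700): Apprenticeship Credit: income exceeds $258,600 by $3,100, which is 8 full-or-partial $400 increments; reduction = 8 × $110 = $880, leaving $4,514.
Kwame ($265,050): Apprenticeship Credit: income exceeds $258,600 by $6,450, which is 17 full-or-partial $400 increments; reduction = 17 × $110 = $1,870, leaving $3,524.
Difference: |$4,514 − $3,524| = $990.

$990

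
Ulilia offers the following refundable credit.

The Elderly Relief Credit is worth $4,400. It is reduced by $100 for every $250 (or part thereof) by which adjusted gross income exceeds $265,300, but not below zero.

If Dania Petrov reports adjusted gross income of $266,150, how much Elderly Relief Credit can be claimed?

Elderly Relief Credit: income exceeds $265,300 by $850, which is 4 full-or-partial $250 increments; reduction = 4 × $100 = $400, leaving $4,000.

$4,000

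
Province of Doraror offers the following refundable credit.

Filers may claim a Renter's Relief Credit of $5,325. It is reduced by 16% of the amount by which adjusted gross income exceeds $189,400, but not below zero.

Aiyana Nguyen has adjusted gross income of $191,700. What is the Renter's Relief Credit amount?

Renter's Relief Credit: 16% of the $2,300 excess over $189,400 is $368; credit = $5,325 − $368 = $4,957.

$4,957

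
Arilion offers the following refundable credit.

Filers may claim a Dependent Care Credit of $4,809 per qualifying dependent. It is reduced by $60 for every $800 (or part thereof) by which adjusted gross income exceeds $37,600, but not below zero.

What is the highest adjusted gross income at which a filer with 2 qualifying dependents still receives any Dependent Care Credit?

Full credit = 2 × $4,809 = $9,618.
After 160 increments the reduction is 160 × $60 = $9,600, leaving $18; one more increment wipes it out. Increment 160 ends at excess 160 × $800 = $128,000, so the highest qualifying income is $37,600 + $128,000 = $165,600.

$165,600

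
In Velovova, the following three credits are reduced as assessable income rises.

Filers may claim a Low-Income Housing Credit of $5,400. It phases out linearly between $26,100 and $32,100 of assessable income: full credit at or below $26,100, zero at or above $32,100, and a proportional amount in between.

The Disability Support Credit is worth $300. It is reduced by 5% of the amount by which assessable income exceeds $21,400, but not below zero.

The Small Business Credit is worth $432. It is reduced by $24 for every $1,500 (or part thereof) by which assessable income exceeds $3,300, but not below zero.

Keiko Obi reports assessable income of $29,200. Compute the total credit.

Low-Income Housing Credit: $29,200 is $3,100 into a $6,000 phase-out range, leaving 2,900/6,000 of the credit: $5,400 × 2,900/6,000 = $2,610.
Disability Support Credit: 5% of the $7,800 excess over $21,400 is $390 ≥ base, so the credit is $0.
Small Business Credit: income exceeds $3,300 by $25,900 → 18 increments × $24 = $432 ≥ base, so the credit is $0.
Total: $2,610 + $0 + $0 = $2,610.

$2,610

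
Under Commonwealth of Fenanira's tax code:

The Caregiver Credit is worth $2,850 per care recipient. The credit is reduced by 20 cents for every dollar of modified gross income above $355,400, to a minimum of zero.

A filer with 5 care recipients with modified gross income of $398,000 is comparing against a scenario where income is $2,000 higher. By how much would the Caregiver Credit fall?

$400

At $398,000 — base = 5 × $2,850 = $14,250. 20% of the $42,600 excess over $355,400 is $8,520; credit = $14,250 − $8,520 = $5,730.
At $400,000 — base = 5 × $2,850 = $14,250. 20% of the $44,600 excess over $355,400 is $8,920; credit = $14,250 − $8,920 = $5,330.
Lost: $5,730 − $5,330 = $400.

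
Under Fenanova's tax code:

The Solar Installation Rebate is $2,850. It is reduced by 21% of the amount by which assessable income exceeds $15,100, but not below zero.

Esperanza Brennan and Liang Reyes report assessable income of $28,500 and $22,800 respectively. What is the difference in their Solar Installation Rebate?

$1,197

Esperanza ($28,500): Solar Installation Rebate: 21% of the $13,400 excess over $15,100 is $2,814; credit = $2,850 − $2,814 = $36.
Liang ($22,800): Solar Installation Rebate: 21% of the $7,700 excess over $15,100 is $1,617; credit = $2,850 − $1,617 = $1,233.
Difference: |$36 − $1,233| = $1,197.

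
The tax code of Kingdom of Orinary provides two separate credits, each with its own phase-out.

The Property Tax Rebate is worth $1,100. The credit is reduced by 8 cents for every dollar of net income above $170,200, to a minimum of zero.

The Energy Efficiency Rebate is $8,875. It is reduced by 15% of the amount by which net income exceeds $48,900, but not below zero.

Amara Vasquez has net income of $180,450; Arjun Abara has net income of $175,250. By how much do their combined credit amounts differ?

Amara ($180,450): Property Tax Rebate: 8% of the $10,250 excess over $170,200 is $820; credit = $1,100 − $820 = $280. Energy Efficiency Rebate: 15% of the $131,550 excess over $48,900 is $19,732.50 ≥ base, so the credit is $0. total $280 + $0 = $280
Arjun ($175,250): Property Tax Rebate: 8% of the $5,050 excess over $170,200 is $404; credit = $1,100 − $404 = $696. Energy Efficiency Rebate: 15% of the $126,350 excess over $48,900 is $18,952.50 ≥ base, so the credit is $0. total $696 + $0 = $696
Difference: |$280 − $696| = $416.

$416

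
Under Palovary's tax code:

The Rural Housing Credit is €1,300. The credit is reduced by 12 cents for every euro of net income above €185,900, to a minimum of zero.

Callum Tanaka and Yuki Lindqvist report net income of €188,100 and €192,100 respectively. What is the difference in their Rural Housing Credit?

€480

Callum (€188,100): Rural Housing Credit: 12% of the €2,200 excess over €185,900 is €264; credit = €1,300 − €264 = €1,036.
Yuki (€192,100): Rural Housing Credit: 12% of the €6,200 excess over €185,900 is €744; credit = €1,300 − €744 = €556.
Difference: |€1,036 − €556| = €480.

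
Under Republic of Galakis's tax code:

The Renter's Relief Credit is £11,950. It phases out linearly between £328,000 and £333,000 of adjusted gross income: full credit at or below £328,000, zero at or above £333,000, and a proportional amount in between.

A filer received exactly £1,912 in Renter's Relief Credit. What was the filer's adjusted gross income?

£1,912 is 1,912/11,950 of the full £11,950, so 10,038/11,950 of the £5,000 range has been used: income = £328,000 + £5,000 × 10,038/11,950 = £332,200.

£332,200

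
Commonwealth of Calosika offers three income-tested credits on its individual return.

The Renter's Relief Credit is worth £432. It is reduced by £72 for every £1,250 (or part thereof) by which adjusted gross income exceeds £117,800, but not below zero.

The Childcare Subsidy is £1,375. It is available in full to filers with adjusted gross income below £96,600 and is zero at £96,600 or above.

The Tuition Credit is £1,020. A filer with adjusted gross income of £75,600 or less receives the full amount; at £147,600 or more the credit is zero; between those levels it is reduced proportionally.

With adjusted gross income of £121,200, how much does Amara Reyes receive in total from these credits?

Renter's Relief Credit: income exceeds £117,800 by £3,400, which is 3 full-or-partial £1,250 increments; reduction = 3 × £72 = £216, leaving £216.
Childcare Subsidy: £121,200 meets or exceeds the £96,600 cutoff, so the credit is £0.
Tuition Credit: £121,200 is £45,600 into a £72,000 phase-out range, leaving 26,400/72,000 of the credit: £1,020 × 26,400/72,000 = £374.
Total: £216 + £0 + £374 = £590.

£590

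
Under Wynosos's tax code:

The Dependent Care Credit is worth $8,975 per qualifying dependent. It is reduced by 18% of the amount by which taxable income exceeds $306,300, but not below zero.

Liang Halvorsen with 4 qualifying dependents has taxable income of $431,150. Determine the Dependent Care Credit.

$13,427

Dependent Care Credit: base = 4 × $8,975 = $35,900. 18% of the $124,850 excess over $306,300 is $22,473; credit = $35,900 − $22,473 = $13,427.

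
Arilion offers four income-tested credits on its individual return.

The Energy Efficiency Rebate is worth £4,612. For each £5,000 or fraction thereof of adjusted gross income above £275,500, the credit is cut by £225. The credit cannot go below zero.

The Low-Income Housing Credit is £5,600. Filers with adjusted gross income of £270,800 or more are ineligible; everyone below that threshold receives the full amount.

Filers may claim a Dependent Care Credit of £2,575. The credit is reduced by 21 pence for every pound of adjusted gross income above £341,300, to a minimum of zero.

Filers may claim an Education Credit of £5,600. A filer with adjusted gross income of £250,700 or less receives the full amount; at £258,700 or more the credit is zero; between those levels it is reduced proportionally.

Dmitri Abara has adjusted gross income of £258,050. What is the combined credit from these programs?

£13,242

Energy Efficiency Rebate: £258,050 is at or below the £275,500 threshold, so the full £4,612 applies.
Low-Income Housing Credit: £258,050 is below the £270,800 cutoff, so the full £5,600 applies.
Dependent Care Credit: £258,050 is at or below the £341,300 threshold, so the full £2,575 applies.
Education Credit: £258,050 is £7,350 into a £8,000 phase-out range, leaving 650/8,000 of the credit: £5,600 × 650/8,000 = £455.
Total: £4,612 + £5,600 + £2,575 + £455 = £13,242.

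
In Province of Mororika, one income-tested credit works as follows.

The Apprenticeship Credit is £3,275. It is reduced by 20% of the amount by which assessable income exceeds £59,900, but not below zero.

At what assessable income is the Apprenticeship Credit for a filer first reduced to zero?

£76,275

The credit falls by 20% of each pound above £59,900, so it reaches zero when the excess is £3,275 / 20% = £16,375: income = £59,900 + £16,375 = £76,275.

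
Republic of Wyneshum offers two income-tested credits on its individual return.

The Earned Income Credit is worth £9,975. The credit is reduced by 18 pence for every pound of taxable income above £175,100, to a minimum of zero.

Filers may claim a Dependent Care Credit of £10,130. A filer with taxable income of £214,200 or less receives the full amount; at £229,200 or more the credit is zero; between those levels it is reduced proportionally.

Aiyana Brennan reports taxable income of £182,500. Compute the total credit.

Earned Income Credit: 18% of the £7,400 excess over £175,100 is £1,332; credit = £9,975 − £1,332 = £8,643.
Dependent Care Credit: £182,500 is at or below the £214,200 threshold, so the full £10,130 applies.
Total: £8,643 + £10,130 = £18,773.

£18,773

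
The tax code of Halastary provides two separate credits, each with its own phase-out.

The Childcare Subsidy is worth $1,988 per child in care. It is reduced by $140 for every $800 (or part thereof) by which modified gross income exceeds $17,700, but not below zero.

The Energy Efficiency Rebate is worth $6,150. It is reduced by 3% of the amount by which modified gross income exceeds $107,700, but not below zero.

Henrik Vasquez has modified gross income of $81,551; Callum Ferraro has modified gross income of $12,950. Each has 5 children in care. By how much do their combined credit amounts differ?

Henrik ($81,551): Childcare Subsidy: base = 5 × $1,988 = $9,940. income exceeds $17,700 by $63,851 → 80 increments × $140 = $11,200 ≥ base, so the credit is $0. Energy Efficiency Rebate: $81,551 is at or below the $107,700 threshold, so the full $6,150 applies. total $0 + $6,150 = $6,150
Callum ($12,950): Childcare Subsidy: base = 5 × $1,988 = $9,940. $12,950 is at or below the $17,700 threshold, so the full $9,940 applies. Energy Efficiency Rebate: $12,950 is at or below the $107,700 threshold, so the full $6,150 applies. total $9,940 + $6,150 = $16,090
Difference: |$6,150 − $16,090| = $9,940.

$9,940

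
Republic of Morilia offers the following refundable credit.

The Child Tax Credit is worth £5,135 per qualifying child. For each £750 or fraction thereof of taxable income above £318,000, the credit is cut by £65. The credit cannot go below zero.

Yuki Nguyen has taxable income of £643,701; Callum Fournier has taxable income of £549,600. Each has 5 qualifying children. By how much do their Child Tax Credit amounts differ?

Yuki (£643,701): Child Tax Credit: base = 5 × £5,135 = £25,675. income exceeds £318,000 by £325,701 → 435 increments × £65 = £28,275 ≥ base, so the credit is £0.
Callum (£549,600): Child Tax Credit: base = 5 × £5,135 = £25,675. income exceeds £318,000 by £231,600, which is 309 full-or-partial £750 increments; reduction = 309 × £65 = £20,085, leaving £5,590.
Difference: |£0 − £5,590| = £5,590.

£5,590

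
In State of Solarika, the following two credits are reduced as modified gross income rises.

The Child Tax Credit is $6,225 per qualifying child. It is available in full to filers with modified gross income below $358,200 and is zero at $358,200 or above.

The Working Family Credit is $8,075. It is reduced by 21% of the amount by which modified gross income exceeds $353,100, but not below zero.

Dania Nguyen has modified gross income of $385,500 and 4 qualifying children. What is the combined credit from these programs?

Child Tax Credit: base = 4 × $6,225 = $24,900. $385,500 meets or exceeds the $358,200 cutoff, so the credit is $0.
Working Family Credit: 21% of the $32,400 excess over $353,100 is $6,804; credit = $8,075 − $6,804 = $1,271.
Total: $0 + $1,271 = $1,271.

$1,271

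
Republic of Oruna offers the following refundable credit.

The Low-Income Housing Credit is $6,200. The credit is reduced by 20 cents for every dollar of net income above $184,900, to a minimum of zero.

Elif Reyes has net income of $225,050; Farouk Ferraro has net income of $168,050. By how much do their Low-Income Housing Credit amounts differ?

Elif ($225,050): Low-Income Housing Credit: 20% of the $40,150 excess over $184,900 is $8,030 ≥ base, so the credit is $0.
Farouk ($168,050): Low-Income Housing Credit: $168,050 is at or below the $184,900 threshold, so the full $6,200 applies.
Difference: |$0 − $6,200| = $6,200.

$6,200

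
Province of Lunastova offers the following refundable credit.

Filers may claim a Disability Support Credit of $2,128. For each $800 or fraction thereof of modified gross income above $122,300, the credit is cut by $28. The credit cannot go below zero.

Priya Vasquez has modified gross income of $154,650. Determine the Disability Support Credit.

Disability Support Credit: income exceeds $122,300 by $32,350, which is 41 full-or-partial $800 increments; reduction = 41 × $28 = $1,148, leaving $980.

$980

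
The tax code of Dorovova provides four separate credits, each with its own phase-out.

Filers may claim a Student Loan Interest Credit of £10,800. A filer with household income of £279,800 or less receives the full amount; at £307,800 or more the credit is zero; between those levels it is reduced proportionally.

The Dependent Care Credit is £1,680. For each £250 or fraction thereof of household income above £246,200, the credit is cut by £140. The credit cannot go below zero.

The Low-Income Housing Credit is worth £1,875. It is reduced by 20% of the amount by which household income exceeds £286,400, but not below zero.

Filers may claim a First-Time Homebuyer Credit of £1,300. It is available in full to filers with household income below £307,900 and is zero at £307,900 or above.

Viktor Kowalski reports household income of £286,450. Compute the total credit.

£11,400

Student Loan Interest Credit: £286,450 is £6,650 into a £28,000 phase-out range, leaving 21,350/28,000 of the credit: £10,800 × 21,350/28,000 = £8,235.
Dependent Care Credit: income exceeds £246,200 by £40,250 → 161 increments × £140 = £22,540 ≥ base, so the credit is £0.
Low-Income Housing Credit: 20% of the £50 excess over £286,400 is £10; credit = £1,875 − £10 = £1,865.
First-Time Homebuyer Credit: £286,450 is below the £307,900 cutoff, so the full £1,300 applies.
Total: £8,235 + £0 + £1,865 + £1,300 = £11,400.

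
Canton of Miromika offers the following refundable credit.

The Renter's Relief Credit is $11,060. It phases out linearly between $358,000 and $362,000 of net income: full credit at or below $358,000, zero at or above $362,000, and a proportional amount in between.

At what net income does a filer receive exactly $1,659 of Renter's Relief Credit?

$1,659 is 1,659/11,060 of the full $11,060, so 9,401/11,060 of the $4,000 range has been used: income = $358,000 + $4,000 × 9,401/11,060 = $361,400.

$361,400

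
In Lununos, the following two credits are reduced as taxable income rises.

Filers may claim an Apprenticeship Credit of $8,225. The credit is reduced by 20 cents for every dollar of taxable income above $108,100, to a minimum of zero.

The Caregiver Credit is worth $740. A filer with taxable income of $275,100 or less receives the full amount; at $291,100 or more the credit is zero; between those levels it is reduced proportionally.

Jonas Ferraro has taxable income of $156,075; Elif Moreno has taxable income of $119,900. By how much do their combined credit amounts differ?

$5,865

Jonas ($156,075): Apprenticeship Credit: 20% of the $47,975 excess over $108,100 is $9,595 ≥ base, so the credit is $0. Caregiver Credit: $156,075 is at or below the $275,100 threshold, so the full $740 applies. total $0 + $740 = $740
Elif ($119,900): Apprenticeship Credit: 20% of the $11,800 excess over $108,100 is $2,360; credit = $8,225 − $2,360 = $5,865. Caregiver Credit: $119,900 is at or below the $275,100 threshold, so the full $740 applies. total $5,865 + $740 = $6,605
Difference: |$740 − $6,605| = $5,865.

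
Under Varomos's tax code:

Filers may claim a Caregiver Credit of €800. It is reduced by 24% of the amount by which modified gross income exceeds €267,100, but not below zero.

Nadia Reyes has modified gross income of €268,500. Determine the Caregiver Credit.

Caregiver Credit: 24% of the €1,400 excess over €267,100 is €336; credit = €800 − €336 = €464.

€464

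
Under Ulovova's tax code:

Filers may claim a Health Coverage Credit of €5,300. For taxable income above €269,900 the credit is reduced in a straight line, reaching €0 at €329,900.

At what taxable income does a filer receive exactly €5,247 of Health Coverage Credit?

€270,500

€5,247 is 5,247/5,300 of the full €5,300, so 53/5,300 of the €60,000 range has been used: income = €269,900 + €60,000 × 53/5,300 = €270,500.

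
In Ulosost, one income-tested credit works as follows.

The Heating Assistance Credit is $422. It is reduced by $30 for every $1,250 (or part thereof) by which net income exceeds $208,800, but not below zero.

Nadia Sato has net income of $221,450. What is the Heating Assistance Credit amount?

$92

Heating Assistance Credit: income exceeds $208,800 by $12,650, which is 11 full-or-partial $1,250 increments; reduction = 11 × $30 = $330, leaving $92.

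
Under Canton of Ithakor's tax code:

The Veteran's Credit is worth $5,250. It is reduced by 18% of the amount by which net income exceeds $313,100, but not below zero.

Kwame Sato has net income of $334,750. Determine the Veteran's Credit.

$1,353

Veteran's Credit: 18% of the $21,650 excess over $313,100 is $3,897; credit = $5,250 − $3,897 = $1,353.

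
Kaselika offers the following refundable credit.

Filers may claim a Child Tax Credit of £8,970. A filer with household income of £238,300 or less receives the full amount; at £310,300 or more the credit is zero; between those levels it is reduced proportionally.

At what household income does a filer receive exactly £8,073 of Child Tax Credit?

£245,500

£8,073 is 8,073/8,970 of the full £8,970, so 897/8,970 of the £72,000 range has been used: income = £238,300 + £72,000 × 897/8,970 = £245,500.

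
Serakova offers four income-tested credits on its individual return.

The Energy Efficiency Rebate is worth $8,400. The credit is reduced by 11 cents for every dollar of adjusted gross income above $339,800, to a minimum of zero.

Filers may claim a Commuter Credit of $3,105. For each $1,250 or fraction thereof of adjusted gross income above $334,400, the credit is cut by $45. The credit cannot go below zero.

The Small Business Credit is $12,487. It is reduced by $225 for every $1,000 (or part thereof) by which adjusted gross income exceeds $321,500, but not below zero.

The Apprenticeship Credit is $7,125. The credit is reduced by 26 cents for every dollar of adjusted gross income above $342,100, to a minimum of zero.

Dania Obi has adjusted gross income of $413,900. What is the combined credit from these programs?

$474

Energy Efficiency Rebate: 11% of the $74,100 excess over $339,800 is $8,151; credit = $8,400 − $8,151 = $249.
Commuter Credit: income exceeds $334,400 by $79,500, which is 64 full-or-partial $1,250 increments; reduction = 64 × $45 = $2,880, leaving $225.
Small Business Credit: income exceeds $321,500 by $92,400 → 93 increments × $225 = $20,925 ≥ base, so the credit is $0.
Apprenticeship Credit: 26% of the $71,800 excess over $342,100 is $18,668 ≥ base, so the credit is $0.
Total: $249 + $225 + $0 + $0 = $474.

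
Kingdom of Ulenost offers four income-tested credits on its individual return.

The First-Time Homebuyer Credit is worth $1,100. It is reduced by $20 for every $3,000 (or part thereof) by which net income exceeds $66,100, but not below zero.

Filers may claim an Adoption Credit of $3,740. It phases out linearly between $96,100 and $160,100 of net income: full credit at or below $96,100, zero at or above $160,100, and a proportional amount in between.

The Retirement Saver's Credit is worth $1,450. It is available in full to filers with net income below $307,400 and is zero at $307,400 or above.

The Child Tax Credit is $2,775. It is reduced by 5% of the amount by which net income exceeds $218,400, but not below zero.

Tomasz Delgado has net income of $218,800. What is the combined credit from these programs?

$4,285

First-Time Homebuyer Credit: income exceeds $66,100 by $152,700, which is 51 full-or-partial $3,000 increments; reduction = 51 × $20 = $1,020, leaving $80.
Adoption Credit: $218,800 is at or above $160,100, so the credit is $0.
Retirement Saver's Credit: $218,800 is below the $307,400 cutoff, so the full $1,450 applies.
Child Tax Credit: 5% of the $400 excess over $218,400 is $20; credit = $2,775 − $20 = $2,755.
Total: $80 + $0 + $1,450 + $2,755 = $4,285.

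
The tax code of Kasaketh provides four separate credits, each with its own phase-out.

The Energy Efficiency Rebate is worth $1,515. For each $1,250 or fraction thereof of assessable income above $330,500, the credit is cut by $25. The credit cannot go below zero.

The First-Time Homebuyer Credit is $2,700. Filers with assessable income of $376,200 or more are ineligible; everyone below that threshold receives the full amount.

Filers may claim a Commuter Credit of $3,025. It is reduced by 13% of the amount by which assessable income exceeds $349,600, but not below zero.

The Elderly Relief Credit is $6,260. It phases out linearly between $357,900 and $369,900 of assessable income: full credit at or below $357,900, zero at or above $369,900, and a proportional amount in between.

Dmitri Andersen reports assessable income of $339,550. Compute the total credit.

$13,300

Energy Efficiency Rebate: income exceeds $330,500 by $9,050, which is 8 full-or-partial $1,250 increments; reduction = 8 × $25 = $200, leaving $1,315.
First-Time Homebuyer Credit: $339,550 is below the $376,200 cutoff, so the full $2,700 applies.
Commuter Credit: $339,550 is at or below the $349,600 threshold, so the full $3,025 applies.
Elderly Relief Credit: $339,550 is at or below the $357,900 threshold, so the full $6,260 applies.
Total: $1,315 + $2,700 + $3,025 + $6,260 = $13,300.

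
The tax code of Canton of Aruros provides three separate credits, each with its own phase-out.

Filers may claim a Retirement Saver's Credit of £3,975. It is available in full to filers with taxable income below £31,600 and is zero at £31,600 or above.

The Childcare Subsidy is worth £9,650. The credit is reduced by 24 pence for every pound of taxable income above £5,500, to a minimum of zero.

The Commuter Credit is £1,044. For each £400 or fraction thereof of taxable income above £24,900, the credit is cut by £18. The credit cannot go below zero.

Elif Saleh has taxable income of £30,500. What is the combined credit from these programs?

£8,417

Retirement Saver's Credit: £30,500 is below the £31,600 cutoff, so the full £3,975 applies.
Childcare Subsidy: 24% of the £25,000 excess over £5,500 is £6,000; credit = £9,650 − £6,000 = £3,650.
Commuter Credit: income exceeds £24,900 by £5,600, which is 14 full-or-partial £400 increments; reduction = 14 × £18 = £252, leaving £792.
Total: £3,975 + £3,650 + £792 = £8,417.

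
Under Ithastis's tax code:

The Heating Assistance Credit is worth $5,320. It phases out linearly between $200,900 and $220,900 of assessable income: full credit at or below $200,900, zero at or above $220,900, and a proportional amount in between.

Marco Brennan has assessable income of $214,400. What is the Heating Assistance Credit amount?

Heating Assistance Credit: $214,400 is $13,500 into a $20,000 phase-out range, leaving 6,500/20,000 of the credit: $5,320 × 6,500/20,000 = $1,729.

$1,729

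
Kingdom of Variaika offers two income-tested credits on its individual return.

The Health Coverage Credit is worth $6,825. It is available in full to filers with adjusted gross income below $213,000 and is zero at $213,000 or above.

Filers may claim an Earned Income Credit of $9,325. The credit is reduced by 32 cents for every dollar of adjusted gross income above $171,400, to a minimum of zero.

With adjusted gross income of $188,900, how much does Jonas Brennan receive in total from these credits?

$10,550

Health Coverage Credit: $188,900 is below the $213,000 cutoff, so the full $6,825 applies.
Earned Income Credit: 32% of the $17,500 excess over $171,400 is $5,600; credit = $9,325 − $5,600 = $3,725.
Total: $6,825 + $3,725 = $10,550.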